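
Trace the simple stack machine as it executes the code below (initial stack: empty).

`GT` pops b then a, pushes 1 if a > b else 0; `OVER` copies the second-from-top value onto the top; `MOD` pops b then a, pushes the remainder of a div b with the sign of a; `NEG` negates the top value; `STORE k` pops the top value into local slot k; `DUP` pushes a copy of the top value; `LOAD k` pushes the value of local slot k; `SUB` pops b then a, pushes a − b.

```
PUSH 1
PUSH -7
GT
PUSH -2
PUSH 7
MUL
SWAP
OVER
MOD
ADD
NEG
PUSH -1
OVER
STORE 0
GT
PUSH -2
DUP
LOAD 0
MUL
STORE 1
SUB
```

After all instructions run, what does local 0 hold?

13

PUSH 1  → [1]
PUSH -7 → [1, -7]
GT      → [1]
PUSH -2 → [1, -2]
PUSH 7  → [1, -2, 7]
MUL     → [1, -14]
SWAP    → [-14, 1]
OVER    → [-14, 1, -14]
MOD     → [-14, 1]
ADD     → [-13]
NEG     → [13]
PUSH -1 → [13, -1]
OVER    → [13, -1, 13]
STORE 0 → [13, -1]
GT      → [1]
PUSH -2 → [1, -2]
DUP     → [1, -2, -2]
LOAD 0  → [1, -2, -2, 13]
MUL     → [1, -2, -26]
STORE 1 → [1, -2]
SUB     → [3]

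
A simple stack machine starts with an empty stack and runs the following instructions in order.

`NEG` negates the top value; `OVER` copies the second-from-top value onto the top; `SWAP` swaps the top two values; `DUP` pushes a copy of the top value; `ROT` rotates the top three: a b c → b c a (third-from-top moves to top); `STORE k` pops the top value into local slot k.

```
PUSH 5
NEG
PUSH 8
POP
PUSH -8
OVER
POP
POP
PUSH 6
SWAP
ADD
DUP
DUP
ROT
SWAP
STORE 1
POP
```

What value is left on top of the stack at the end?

1

PUSH 5  : [5]
NEG     : [-5]
PUSH 8  : [-5, 8]
POP     : [-5]
PUSH -8 : [-5, -8]
OVER    : [-5, -8, -5]
POP     : [-5, -8]
POP     : [-5]
PUSH 6  : [-5, 6]
SWAP    : [6, -5]
ADD     : [1]
DUP     : [1, 1]
DUP     : [1, 1, 1]
ROT     : [1, 1, 1]
SWAP    : [1, 1, 1]
STORE 1 : [1, 1]
POP     : [1]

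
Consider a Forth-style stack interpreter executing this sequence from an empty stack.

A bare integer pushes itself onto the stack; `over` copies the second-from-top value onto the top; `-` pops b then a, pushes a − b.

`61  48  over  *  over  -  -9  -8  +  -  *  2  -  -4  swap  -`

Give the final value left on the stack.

-175926

61   → [61]
48   → [61, 48]
over → [61, 48, 61]
*    → [61, 2928]
over → [61, 2928, 61]
-    → [61, 2867]
-9   → [61, 2867, -9]
-8   → [61, 2867, -9, -8]
+    → [61, 2867, -17]
-    → [61, 2884]
*    → [175924]
2    → [175924, 2]
-    → [175922]
-4   → [175922, -4]
swap → [-4, 175922]
-    → [-175926]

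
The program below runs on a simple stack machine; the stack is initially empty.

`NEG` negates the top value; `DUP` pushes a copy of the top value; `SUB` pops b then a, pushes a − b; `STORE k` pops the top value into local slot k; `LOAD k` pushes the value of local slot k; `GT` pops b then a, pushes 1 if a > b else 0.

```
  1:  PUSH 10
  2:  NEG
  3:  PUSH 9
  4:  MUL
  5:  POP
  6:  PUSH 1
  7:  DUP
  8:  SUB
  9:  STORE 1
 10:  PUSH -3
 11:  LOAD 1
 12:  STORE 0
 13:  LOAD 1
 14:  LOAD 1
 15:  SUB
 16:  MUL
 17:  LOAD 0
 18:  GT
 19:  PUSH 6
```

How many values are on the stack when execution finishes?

PUSH 10 : 10
NEG     : -10
PUSH 9  : -10 9
MUL     : -90
POP     : (empty)
PUSH 1  : 1
DUP     : 1 1
SUB     : 0
STORE 1 : (empty)
PUSH -3 : -3
LOAD 1  : -3 0
STORE 0 : -3
LOAD 1  : -3 0
LOAD 1  : -3 0 0
SUB     : -3 0
MUL     : 0
LOAD 0  : 0 0
GT      : 0
PUSH 6  : 0 6

2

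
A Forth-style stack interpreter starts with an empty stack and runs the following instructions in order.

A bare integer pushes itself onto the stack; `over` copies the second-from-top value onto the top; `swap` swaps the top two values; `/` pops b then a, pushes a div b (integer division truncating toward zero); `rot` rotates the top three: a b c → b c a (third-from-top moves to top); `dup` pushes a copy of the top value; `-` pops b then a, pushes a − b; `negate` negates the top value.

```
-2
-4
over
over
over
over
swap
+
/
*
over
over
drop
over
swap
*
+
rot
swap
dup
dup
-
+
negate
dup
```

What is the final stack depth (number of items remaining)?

4

-2     → -2
-4     → -2 -4
over   → -2 -4 -2
over   → -2 -4 -2 -4
over   → -2 -4 -2 -4 -2
over   → -2 -4 -2 -4 -2 -4
swap   → -2 -4 -2 -4 -4 -2
+      → -2 -4 -2 -4 -6
/      → -2 -4 -2 0
*      → -2 -4 0
over   → -2 -4 0 -4
over   → -2 -4 0 -4 0
drop   → -2 -4 0 -4
over   → -2 -4 0 -4 0
swap   → -2 -4 0 0 -4
*      → -2 -4 0 0
+      → -2 -4 0
rot    → -4 0 -2
swap   → -4 -2 0
dup    → -4 -2 0 0
dup    → -4 -2 0 0 0
-      → -4 -2 0 0
+      → -4 -2 0
negate → -4 -2 0
dup    → -4 -2 0 0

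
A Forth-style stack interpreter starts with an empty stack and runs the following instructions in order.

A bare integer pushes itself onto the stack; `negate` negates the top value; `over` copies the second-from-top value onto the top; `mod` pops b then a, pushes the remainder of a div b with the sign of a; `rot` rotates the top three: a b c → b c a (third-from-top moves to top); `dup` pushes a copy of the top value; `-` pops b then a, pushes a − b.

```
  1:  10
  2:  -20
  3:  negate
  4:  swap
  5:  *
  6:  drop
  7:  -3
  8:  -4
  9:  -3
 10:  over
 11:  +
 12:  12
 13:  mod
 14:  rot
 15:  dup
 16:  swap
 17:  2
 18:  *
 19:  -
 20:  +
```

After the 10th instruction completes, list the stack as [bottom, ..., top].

[-3, -4, -3, -4]

10     -> 10
-20    -> 10 -20
negate -> 10 20
swap   -> 20 10
*      -> 200
drop   -> (empty)
-3     -> -3
-4     -> -3 -4
-3     -> -3 -4 -3
over   -> -3 -4 -3 -4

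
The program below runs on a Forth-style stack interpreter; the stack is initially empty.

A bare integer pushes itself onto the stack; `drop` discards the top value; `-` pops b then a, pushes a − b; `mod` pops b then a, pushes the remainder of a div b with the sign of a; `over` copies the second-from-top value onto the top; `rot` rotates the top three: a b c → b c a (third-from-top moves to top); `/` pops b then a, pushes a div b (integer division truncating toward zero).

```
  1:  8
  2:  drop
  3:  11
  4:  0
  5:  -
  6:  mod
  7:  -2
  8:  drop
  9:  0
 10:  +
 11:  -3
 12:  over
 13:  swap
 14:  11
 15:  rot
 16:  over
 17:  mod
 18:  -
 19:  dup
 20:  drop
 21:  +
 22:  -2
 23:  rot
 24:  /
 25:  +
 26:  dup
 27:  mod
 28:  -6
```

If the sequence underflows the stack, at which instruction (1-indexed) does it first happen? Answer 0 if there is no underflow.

6

8    → [8]
drop → []
11   → [11]
0    → [11, 0]
-    → [11]
mod  — needs 2 operands, stack has 1 → underflow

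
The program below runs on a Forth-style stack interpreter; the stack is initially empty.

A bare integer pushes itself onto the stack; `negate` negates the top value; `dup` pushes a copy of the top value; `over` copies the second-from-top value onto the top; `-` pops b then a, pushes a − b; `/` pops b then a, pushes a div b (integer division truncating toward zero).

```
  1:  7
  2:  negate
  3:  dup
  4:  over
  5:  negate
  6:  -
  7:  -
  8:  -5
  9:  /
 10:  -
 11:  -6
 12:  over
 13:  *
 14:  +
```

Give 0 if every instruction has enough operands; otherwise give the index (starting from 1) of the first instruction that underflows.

10

7      -> [7]
negate -> [-7]
dup    -> [-7, -7]
over   -> [-7, -7, -7]
negate -> [-7, -7, 7]
-      -> [-7, -14]
-      -> [7]
-5     -> [7, -5]
/      -> [-1]
-  — needs 2 operands, stack has 1 → underflow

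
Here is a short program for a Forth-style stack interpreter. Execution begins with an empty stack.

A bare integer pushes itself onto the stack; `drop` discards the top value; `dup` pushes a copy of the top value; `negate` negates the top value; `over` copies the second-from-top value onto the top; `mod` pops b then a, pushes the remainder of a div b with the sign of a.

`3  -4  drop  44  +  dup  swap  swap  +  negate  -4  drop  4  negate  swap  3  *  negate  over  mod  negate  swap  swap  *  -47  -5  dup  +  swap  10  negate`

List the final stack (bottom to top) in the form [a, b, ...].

3       [3]
-4      [3, -4]
drop    [3]
44      [3, 44]
+       [47]
dup     [47, 47]
swap    [47, 47]
swap    [47, 47]
+       [94]
negate  [-94]
-4      [-94, -4]
drop    [-94]
4       [-94, 4]
negate  [-94, -4]
swap    [-4, -94]
3       [-4, -94, 3]
*       [-4, -282]
negate  [-4, 282]
over    [-4, 282, -4]
mod     [-4, 2]
negate  [-4, -2]
swap    [-2, -4]
swap    [-4, -2]
*       [8]
-47     [8, -47]
-5      [8, -47, -5]
dup     [8, -47, -5, -5]
+       [8, -47, -10]
swap    [8, -10, -47]
10      [8, -10, -47, 10]
negate  [8, -10, -47, -10]

[8, -10, -47, -10]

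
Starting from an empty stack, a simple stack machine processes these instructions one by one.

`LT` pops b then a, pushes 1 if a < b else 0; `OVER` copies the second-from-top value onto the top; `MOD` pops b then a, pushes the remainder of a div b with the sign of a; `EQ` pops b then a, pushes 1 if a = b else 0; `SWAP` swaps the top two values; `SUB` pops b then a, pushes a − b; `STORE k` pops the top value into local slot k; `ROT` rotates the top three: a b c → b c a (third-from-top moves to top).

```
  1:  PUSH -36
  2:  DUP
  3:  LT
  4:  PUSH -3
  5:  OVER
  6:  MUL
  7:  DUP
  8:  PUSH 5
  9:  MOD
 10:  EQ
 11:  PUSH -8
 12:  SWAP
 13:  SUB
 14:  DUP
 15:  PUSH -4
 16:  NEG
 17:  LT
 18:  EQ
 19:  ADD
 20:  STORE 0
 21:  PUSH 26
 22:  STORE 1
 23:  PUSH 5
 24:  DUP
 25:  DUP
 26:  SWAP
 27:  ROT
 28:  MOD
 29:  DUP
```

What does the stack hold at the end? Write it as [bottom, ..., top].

[5, 0, 0]

PUSH -36 -> [-36]
DUP      -> [-36, -36]
LT       -> [0]
PUSH -3  -> [0, -3]
OVER     -> [0, -3, 0]
MUL      -> [0, 0]
DUP      -> [0, 0, 0]
PUSH 5   -> [0, 0, 0, 5]
MOD      -> [0, 0, 0]
EQ       -> [0, 1]
PUSH -8  -> [0, 1, -8]
SWAP     -> [0, -8, 1]
SUB      -> [0, -9]
DUP      -> [0, -9, -9]
PUSH -4  -> [0, -9, -9, -4]
NEG      -> [0, -9, -9, 4]
LT       -> [0, -9, 1]
EQ       -> [0, 0]
ADD      -> [0]
STORE 0  -> []
PUSH 26  -> [26]
STORE 1  -> []
PUSH 5   -> [5]
DUP      -> [5, 5]
DUP      -> [5, 5, 5]
SWAP     -> [5, 5, 5]
ROT      -> [5, 5, 5]
MOD      -> [5, 0]
DUP      -> [5, 0, 0]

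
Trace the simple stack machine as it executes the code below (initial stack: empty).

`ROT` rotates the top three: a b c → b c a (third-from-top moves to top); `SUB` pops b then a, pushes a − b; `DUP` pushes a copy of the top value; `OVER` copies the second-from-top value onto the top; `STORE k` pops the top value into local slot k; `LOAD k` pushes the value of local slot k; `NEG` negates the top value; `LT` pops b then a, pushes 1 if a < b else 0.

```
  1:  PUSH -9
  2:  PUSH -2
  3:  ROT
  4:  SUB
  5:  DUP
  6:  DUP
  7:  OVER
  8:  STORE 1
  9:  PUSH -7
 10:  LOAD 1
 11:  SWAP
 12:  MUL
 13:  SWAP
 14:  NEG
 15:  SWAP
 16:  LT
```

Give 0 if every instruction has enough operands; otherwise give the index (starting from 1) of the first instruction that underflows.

3

PUSH -9 : -9
PUSH -2 : -9 -2
ROT  — needs 3 operands, stack has 2 → underflow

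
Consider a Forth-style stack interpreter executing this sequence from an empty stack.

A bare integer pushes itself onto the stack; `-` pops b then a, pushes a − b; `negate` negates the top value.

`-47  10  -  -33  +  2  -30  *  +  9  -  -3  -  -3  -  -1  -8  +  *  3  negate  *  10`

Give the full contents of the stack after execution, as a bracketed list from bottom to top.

-47    → [-47]
10     → [-47, 10]
-      → [-57]
-33    → [-57, -33]
+      → [-90]
2      → [-90, 2]
-30    → [-90, 2, -30]
*      → [-90, -60]
+      → [-150]
9      → [-150, 9]
-      → [-159]
-3     → [-159, -3]
-      → [-156]
-3     → [-156, -3]
-      → [-153]
-1     → [-153, -1]
-8     → [-153, -1, -8]
+      → [-153, -9]
*      → [1377]
3      → [1377, 3]
negate → [1377, -3]
*      → [-4131]
10     → [-4131, 10]

[-4131, 10]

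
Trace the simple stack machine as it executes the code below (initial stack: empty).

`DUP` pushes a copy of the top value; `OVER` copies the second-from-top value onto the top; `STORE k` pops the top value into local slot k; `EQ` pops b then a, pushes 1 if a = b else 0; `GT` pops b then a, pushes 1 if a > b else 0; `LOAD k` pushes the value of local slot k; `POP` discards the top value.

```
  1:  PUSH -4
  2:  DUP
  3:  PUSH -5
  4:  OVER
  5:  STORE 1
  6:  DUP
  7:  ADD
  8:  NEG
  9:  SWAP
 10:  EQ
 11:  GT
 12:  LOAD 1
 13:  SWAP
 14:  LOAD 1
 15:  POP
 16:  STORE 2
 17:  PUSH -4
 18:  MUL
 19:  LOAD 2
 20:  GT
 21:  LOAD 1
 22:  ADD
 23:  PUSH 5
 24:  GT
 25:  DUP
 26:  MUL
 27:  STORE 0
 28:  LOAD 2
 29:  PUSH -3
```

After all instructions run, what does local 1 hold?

-4

PUSH -4 -> [-4]
DUP     -> [-4, -4]
PUSH -5 -> [-4, -4, -5]
OVER    -> [-4, -4, -5, -4]
STORE 1 -> [-4, -4, -5]
DUP     -> [-4, -4, -5, -5]
ADD     -> [-4, -4, -10]
NEG     -> [-4, -4, 10]
SWAP    -> [-4, 10, -4]
EQ      -> [-4, 0]
GT      -> [0]
LOAD 1  -> [0, -4]
SWAP    -> [-4, 0]
LOAD 1  -> [-4, 0, -4]
POP     -> [-4, 0]
STORE 2 -> [-4]
PUSH -4 -> [-4, -4]
MUL     -> [16]
LOAD 2  -> [16, 0]
GT      -> [1]
LOAD 1  -> [1, -4]
ADD     -> [-3]
PUSH 5  -> [-3, 5]
GT      -> [0]
DUP     -> [0, 0]
MUL     -> [0]
STORE 0 -> []
LOAD 2  -> [0]
PUSH -3 -> [0, -3]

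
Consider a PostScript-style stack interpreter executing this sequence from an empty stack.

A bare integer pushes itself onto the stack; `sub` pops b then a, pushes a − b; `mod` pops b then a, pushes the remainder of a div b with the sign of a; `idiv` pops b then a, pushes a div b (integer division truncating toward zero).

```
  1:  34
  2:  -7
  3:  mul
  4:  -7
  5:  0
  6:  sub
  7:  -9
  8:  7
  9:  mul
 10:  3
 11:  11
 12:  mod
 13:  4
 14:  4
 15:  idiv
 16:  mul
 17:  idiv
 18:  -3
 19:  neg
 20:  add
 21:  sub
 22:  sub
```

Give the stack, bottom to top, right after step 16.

34   : 34
-7   : 34 -7
mul  : -238
-7   : -238 -7
0    : -238 -7 0
sub  : -238 -7
-9   : -238 -7 -9
7    : -238 -7 -9 7
mul  : -238 -7 -63
3    : -238 -7 -63 3
11   : -238 -7 -63 3 11
mod  : -238 -7 -63 3
4    : -238 -7 -63 3 4
4    : -238 -7 -63 3 4 4
idiv : -238 -7 -63 3 1
mul  : -238 -7 -63 3

[-238, -7, -63, 3]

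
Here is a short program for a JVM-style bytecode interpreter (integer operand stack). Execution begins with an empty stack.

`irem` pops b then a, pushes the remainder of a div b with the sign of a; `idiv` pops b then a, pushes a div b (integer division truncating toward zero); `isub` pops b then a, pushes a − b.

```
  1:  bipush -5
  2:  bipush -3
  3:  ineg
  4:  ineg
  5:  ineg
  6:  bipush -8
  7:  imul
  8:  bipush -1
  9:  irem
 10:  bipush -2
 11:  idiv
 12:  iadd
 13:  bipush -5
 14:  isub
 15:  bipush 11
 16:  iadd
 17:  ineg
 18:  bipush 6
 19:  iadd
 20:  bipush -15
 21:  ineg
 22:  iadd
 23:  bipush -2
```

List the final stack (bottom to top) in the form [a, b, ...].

[10, -2]

bipush -5  -> [-5]
bipush -3  -> [-5, -3]
ineg       -> [-5, 3]
ineg       -> [-5, -3]
ineg       -> [-5, 3]
bipush -8  -> [-5, 3, -8]
imul       -> [-5, -24]
bipush -1  -> [-5, -24, -1]
irem       -> [-5, 0]
bipush -2  -> [-5, 0, -2]
idiv       -> [-5, 0]
iadd       -> [-5]
bipush -5  -> [-5, -5]
isub       -> [0]
bipush 11  -> [0, 11]
iadd       -> [11]
ineg       -> [-11]
bipush 6   -> [-11, 6]
iadd       -> [-5]
bipush -15 -> [-5, -15]
ineg       -> [-5, 15]
iadd       -> [10]
bipush -2  -> [10, -2]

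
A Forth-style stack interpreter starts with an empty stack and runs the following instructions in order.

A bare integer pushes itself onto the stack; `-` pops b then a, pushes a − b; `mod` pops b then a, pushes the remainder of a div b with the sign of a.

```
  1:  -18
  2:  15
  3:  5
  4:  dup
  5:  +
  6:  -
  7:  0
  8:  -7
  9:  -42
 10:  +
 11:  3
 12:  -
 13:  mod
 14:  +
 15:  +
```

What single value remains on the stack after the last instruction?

-13

-18 : -18
15  : -18 15
5   : -18 15 5
dup : -18 15 5 5
+   : -18 15 10
-   : -18 5
0   : -18 5 0
-7  : -18 5 0 -7
-42 : -18 5 0 -7 -42
+   : -18 5 0 -49
3   : -18 5 0 -49 3
-   : -18 5 0 -52
mod : -18 5 0
+   : -18 5
+   : -13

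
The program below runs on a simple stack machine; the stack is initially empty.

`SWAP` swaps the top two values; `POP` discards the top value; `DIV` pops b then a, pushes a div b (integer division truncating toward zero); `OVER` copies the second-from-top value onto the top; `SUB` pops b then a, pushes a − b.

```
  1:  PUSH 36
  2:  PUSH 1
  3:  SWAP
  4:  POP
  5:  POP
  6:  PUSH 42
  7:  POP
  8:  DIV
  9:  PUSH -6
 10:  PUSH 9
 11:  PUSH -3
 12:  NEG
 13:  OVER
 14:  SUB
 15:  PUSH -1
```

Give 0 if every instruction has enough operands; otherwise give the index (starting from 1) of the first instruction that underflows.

8

PUSH 36 -> [36]
PUSH 1  -> [36, 1]
SWAP    -> [1, 36]
POP     -> [1]
POP     -> []
PUSH 42 -> [42]
POP     -> []
DIV  — needs 2 operands, stack has 0 → underflow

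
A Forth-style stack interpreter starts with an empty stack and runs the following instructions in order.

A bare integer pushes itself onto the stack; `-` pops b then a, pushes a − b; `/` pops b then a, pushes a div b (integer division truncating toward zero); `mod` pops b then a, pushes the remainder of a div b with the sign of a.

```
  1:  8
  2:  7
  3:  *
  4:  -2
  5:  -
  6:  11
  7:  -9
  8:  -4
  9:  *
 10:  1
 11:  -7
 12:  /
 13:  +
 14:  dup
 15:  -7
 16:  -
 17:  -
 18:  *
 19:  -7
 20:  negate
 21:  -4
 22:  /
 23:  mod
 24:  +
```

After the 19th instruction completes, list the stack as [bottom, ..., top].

[58, -77, -7]

8   -> [8]
7   -> [8, 7]
*   -> [56]
-2  -> [56, -2]
-   -> [58]
11  -> [58, 11]
-9  -> [58, 11, -9]
-4  -> [58, 11, -9, -4]
*   -> [58, 11, 36]
1   -> [58, 11, 36, 1]
-7  -> [58, 11, 36, 1, -7]
/   -> [58, 11, 36, 0]
+   -> [58, 11, 36]
dup -> [58, 11, 36, 36]
-7  -> [58, 11, 36, 36, -7]
-   -> [58, 11, 36, 43]
-   -> [58, 11, -7]
*   -> [58, -77]
-7  -> [58, -77, -7]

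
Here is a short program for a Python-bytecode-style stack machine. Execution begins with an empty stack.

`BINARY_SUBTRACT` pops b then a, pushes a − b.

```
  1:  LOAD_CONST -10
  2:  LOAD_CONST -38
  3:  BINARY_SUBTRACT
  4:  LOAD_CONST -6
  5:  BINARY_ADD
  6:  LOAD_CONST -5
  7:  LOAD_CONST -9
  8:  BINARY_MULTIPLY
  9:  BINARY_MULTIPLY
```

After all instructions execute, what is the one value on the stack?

990

LOAD_CONST -10  -> -10
LOAD_CONST -38  -> -10 -38
BINARY_SUBTRACT -> 28
LOAD_CONST -6   -> 28 -6
BINARY_ADD      -> 22
LOAD_CONST -5   -> 22 -5
LOAD_CONST -9   -> 22 -5 -9
BINARY_MULTIPLY -> 22 45
BINARY_MULTIPLY -> 990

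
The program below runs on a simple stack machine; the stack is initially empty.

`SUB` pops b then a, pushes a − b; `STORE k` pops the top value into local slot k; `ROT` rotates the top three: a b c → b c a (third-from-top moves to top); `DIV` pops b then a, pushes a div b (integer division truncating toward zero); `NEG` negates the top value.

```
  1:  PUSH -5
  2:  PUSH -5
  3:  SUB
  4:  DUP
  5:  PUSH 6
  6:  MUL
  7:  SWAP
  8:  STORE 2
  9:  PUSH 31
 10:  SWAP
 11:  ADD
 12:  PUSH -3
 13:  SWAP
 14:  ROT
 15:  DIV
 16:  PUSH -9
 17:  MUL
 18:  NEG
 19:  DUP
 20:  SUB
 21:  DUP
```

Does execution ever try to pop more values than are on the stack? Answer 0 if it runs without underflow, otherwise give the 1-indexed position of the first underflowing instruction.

14

PUSH -5  [-5]
PUSH -5  [-5, -5]
SUB      [0]
DUP      [0, 0]
PUSH 6   [0, 0, 6]
MUL      [0, 0]
SWAP     [0, 0]
STORE 2  [0]
PUSH 31  [0, 31]
SWAP     [31, 0]
ADD      [31]
PUSH -3  [31, -3]
SWAP     [-3, 31]
ROT  — needs 3 operands, stack has 2 → underflow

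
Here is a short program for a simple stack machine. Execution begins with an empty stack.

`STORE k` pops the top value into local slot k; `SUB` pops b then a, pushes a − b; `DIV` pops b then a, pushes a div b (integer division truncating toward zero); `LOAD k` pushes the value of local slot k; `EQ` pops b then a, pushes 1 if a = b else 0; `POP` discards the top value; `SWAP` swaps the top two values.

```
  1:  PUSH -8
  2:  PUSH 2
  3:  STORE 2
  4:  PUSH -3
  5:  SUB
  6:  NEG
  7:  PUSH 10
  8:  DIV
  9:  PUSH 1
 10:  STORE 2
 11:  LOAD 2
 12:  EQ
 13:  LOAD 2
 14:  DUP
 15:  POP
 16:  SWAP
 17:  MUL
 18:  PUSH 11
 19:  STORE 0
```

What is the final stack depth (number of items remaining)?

1

PUSH -8  [-8]
PUSH 2   [-8, 2]
STORE 2  [-8]
PUSH -3  [-8, -3]
SUB      [-5]
NEG      [5]
PUSH 10  [5, 10]
DIV      [0]
PUSH 1   [0, 1]
STORE 2  [0]
LOAD 2   [0, 1]
EQ       [0]
LOAD 2   [0, 1]
DUP      [0, 1, 1]
POP      [0, 1]
SWAP     [1, 0]
MUL      [0]
PUSH 11  [0, 11]
STORE 0  [0]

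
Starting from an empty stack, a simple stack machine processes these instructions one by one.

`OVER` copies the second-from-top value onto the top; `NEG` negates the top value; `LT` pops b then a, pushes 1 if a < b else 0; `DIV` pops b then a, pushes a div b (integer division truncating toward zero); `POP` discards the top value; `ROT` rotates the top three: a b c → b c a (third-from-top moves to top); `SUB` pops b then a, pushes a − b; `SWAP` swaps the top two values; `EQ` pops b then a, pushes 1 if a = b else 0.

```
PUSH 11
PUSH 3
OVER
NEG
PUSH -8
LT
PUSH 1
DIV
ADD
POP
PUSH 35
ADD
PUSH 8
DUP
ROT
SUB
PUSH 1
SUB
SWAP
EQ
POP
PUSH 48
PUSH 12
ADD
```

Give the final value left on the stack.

PUSH 11  11
PUSH 3   11 3
OVER     11 3 11
NEG      11 3 -11
PUSH -8  11 3 -11 -8
LT       11 3 1
PUSH 1   11 3 1 1
DIV      11 3 1
ADD      11 4
POP      11
PUSH 35  11 35
ADD      46
PUSH 8   46 8
DUP      46 8 8
ROT      8 8 46
SUB      8 -38
PUSH 1   8 -38 1
SUB      8 -39
SWAP     -39 8
EQ       0
POP      (empty)
PUSH 48  48
PUSH 12  48 12
ADD      60

60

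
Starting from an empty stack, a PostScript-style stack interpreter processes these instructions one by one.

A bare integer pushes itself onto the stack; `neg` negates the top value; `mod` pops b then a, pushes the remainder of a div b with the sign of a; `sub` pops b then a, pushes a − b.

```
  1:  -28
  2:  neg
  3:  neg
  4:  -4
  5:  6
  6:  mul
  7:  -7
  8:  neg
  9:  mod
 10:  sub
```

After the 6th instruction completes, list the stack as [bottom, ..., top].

[-28, -24]

-28 → -28
neg → 28
neg → -28
-4  → -28 -4
6   → -28 -4 6
mul → -28 -24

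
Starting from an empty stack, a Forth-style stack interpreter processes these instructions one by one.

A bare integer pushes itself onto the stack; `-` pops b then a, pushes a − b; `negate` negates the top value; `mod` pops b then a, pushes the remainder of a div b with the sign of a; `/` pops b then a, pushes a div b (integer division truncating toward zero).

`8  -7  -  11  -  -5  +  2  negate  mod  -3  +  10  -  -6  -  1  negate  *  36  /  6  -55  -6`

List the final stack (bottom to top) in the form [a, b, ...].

[0, 6, -55, -6]

8      : [8]
-7     : [8, -7]
-      : [15]
11     : [15, 11]
-      : [4]
-5     : [4, -5]
+      : [-1]
2      : [-1, 2]
negate : [-1, -2]
mod    : [-1]
-3     : [-1, -3]
+      : [-4]
10     : [-4, 10]
-      : [-14]
-6     : [-14, -6]
-      : [-8]
1      : [-8, 1]
negate : [-8, -1]
*      : [8]
36     : [8, 36]
/      : [0]
6      : [0, 6]
-55    : [0, 6, -55]
-6     : [0, 6, -55, -6]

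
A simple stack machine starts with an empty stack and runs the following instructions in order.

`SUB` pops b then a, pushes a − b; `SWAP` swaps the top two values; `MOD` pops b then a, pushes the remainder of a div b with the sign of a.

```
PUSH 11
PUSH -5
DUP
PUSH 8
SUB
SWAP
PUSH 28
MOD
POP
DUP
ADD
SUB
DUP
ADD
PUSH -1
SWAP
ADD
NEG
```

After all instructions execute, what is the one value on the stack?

PUSH 11  11
PUSH -5  11 -5
DUP      11 -5 -5
PUSH 8   11 -5 -5 8
SUB      11 -5 -13
SWAP     11 -13 -5
PUSH 28  11 -13 -5 28
MOD      11 -13 -5
POP      11 -13
DUP      11 -13 -13
ADD      11 -26
SUB      37
DUP      37 37
ADD      74
PUSH -1  74 -1
SWAP     -1 74
ADD      73
NEG      -73

-73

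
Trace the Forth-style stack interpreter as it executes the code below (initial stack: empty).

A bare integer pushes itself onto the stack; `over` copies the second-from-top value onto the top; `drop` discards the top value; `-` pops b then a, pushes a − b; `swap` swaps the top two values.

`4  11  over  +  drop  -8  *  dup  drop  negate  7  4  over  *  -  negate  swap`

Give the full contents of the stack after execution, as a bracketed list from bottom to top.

4      : [4]
11     : [4, 11]
over   : [4, 11, 4]
+      : [4, 15]
drop   : [4]
-8     : [4, -8]
*      : [-32]
dup    : [-32, -32]
drop   : [-32]
negate : [32]
7      : [32, 7]
4      : [32, 7, 4]
over   : [32, 7, 4, 7]
*      : [32, 7, 28]
-      : [32, -21]
negate : [32, 21]
swap   : [21, 32]

[21, 32]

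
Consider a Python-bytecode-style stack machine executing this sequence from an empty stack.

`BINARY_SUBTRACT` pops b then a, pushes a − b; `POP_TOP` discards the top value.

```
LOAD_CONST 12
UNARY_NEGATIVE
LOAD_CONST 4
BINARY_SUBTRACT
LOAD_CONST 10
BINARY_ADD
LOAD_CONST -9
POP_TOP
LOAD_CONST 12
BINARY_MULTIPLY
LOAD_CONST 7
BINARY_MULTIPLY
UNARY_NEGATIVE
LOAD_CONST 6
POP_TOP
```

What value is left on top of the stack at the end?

LOAD_CONST 12   : 12
UNARY_NEGATIVE  : -12
LOAD_CONST 4    : -12 4
BINARY_SUBTRACT : -16
LOAD_CONST 10   : -16 10
BINARY_ADD      : -6
LOAD_CONST -9   : -6 -9
POP_TOP         : -6
LOAD_CONST 12   : -6 12
BINARY_MULTIPLY : -72
LOAD_CONST 7    : -72 7
BINARY_MULTIPLY : -504
UNARY_NEGATIVE  : 504
LOAD_CONST 6    : 504 6
POP_TOP         : 504

504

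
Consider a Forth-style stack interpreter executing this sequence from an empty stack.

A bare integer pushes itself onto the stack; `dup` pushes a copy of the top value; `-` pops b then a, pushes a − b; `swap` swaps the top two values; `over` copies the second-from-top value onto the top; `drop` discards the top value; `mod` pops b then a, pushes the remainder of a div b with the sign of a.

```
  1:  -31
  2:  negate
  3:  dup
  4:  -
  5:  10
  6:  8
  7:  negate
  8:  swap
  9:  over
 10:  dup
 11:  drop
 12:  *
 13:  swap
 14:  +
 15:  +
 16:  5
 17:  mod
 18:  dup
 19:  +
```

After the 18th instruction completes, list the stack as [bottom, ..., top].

-31    -> -31
negate -> 31
dup    -> 31 31
-      -> 0
10     -> 0 10
8      -> 0 10 8
negate -> 0 10 -8
swap   -> 0 -8 10
over   -> 0 -8 10 -8
dup    -> 0 -8 10 -8 -8
drop   -> 0 -8 10 -8
*      -> 0 -8 -80
swap   -> 0 -80 -8
+      -> 0 -88
+      -> -88
5      -> -88 5
mod    -> -3
dup    -> -3 -3

[-3, -3]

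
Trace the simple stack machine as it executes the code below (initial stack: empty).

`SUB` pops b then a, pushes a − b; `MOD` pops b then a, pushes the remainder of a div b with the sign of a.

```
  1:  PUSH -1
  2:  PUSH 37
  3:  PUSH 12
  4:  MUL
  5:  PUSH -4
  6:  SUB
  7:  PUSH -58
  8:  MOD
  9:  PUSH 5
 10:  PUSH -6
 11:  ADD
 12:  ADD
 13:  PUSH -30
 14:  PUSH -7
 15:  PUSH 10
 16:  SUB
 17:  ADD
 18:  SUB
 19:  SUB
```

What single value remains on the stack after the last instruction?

-89

PUSH -1  -> -1
PUSH 37  -> -1 37
PUSH 12  -> -1 37 12
MUL      -> -1 444
PUSH -4  -> -1 444 -4
SUB      -> -1 448
PUSH -58 -> -1 448 -58
MOD      -> -1 42
PUSH 5   -> -1 42 5
PUSH -6  -> -1 42 5 -6
ADD      -> -1 42 -1
ADD      -> -1 41
PUSH -30 -> -1 41 -30
PUSH -7  -> -1 41 -30 -7
PUSH 10  -> -1 41 -30 -7 10
SUB      -> -1 41 -30 -17
ADD      -> -1 41 -47
SUB      -> -1 88
SUB      -> -89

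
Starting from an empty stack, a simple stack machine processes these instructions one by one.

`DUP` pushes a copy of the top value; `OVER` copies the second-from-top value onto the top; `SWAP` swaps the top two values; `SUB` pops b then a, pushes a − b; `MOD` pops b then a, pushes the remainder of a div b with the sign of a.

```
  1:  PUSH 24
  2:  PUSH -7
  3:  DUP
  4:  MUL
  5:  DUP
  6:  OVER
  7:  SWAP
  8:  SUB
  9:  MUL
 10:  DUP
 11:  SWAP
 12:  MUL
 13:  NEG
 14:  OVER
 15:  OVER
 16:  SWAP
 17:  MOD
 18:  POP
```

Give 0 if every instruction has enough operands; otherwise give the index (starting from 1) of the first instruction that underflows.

0

PUSH 24 : 24
PUSH -7 : 24 -7
DUP     : 24 -7 -7
MUL     : 24 49
DUP     : 24 49 49
OVER    : 24 49 49 49
SWAP    : 24 49 49 49
SUB     : 24 49 0
MUL     : 24 0
DUP     : 24 0 0
SWAP    : 24 0 0
MUL     : 24 0
NEG     : 24 0
OVER    : 24 0 24
OVER    : 24 0 24 0
SWAP    : 24 0 0 24
MOD     : 24 0 0
POP     : 24 0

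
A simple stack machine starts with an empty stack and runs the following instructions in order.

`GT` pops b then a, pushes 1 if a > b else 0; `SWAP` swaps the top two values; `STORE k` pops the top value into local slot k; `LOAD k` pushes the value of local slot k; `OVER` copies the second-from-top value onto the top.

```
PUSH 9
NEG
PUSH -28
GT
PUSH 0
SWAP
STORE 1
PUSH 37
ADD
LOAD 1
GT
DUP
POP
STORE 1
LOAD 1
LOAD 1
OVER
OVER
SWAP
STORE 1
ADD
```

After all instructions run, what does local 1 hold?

1

PUSH 9   -> [9]
NEG      -> [-9]
PUSH -28 -> [-9, -28]
GT       -> [1]
PUSH 0   -> [1, 0]
SWAP     -> [0, 1]
STORE 1  -> [0]
PUSH 37  -> [0, 37]
ADD      -> [37]
LOAD 1   -> [37, 1]
GT       -> [1]
DUP      -> [1, 1]
POP      -> [1]
STORE 1  -> []
LOAD 1   -> [1]
LOAD 1   -> [1, 1]
OVER     -> [1, 1, 1]
OVER     -> [1, 1, 1, 1]
SWAP     -> [1, 1, 1, 1]
STORE 1  -> [1, 1, 1]
ADD      -> [1, 2]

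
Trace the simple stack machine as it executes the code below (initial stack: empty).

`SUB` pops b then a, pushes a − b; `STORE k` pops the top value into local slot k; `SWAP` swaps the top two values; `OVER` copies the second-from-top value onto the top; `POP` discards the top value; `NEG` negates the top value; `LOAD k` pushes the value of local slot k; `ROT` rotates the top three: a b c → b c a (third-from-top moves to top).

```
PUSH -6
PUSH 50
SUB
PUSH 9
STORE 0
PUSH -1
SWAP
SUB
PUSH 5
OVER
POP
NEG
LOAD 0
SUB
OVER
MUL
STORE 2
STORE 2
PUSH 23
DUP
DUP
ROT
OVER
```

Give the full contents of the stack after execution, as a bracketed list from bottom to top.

[23, 23, 23, 23]

PUSH -6 -> -6
PUSH 50 -> -6 50
SUB     -> -56
PUSH 9  -> -56 9
STORE 0 -> -56
PUSH -1 -> -56 -1
SWAP    -> -1 -56
SUB     -> 55
PUSH 5  -> 55 5
OVER    -> 55 5 55
POP     -> 55 5
NEG     -> 55 -5
LOAD 0  -> 55 -5 9
SUB     -> 55 -14
OVER    -> 55 -14 55
MUL     -> 55 -770
STORE 2 -> 55
STORE 2 -> (empty)
PUSH 23 -> 23
DUP     -> 23 23
DUP     -> 23 23 23
ROT     -> 23 23 23
OVER    -> 23 23 23 23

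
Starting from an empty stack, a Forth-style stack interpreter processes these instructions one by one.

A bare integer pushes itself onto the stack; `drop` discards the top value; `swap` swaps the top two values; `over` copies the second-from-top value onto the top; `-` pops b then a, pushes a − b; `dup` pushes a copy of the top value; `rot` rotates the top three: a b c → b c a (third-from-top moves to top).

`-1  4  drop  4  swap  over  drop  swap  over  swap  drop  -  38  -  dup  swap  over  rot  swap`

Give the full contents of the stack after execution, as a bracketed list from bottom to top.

-1   : [-1]
4    : [-1, 4]
drop : [-1]
4    : [-1, 4]
swap : [4, -1]
over : [4, -1, 4]
drop : [4, -1]
swap : [-1, 4]
over : [-1, 4, -1]
swap : [-1, -1, 4]
drop : [-1, -1]
-    : [0]
38   : [0, 38]
-    : [-38]
dup  : [-38, -38]
swap : [-38, -38]
over : [-38, -38, -38]
rot  : [-38, -38, -38]
swap : [-38, -38, -38]

[-38, -38, -38]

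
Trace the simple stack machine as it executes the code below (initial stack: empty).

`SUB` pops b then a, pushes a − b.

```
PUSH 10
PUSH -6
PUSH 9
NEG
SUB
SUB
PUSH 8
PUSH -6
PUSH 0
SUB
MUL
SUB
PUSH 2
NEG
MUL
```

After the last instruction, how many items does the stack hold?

PUSH 10 -> [10]
PUSH -6 -> [10, -6]
PUSH 9  -> [10, -6, 9]
NEG     -> [10, -6, -9]
SUB     -> [10, 3]
SUB     -> [7]
PUSH 8  -> [7, 8]
PUSH -6 -> [7, 8, -6]
PUSH 0  -> [7, 8, -6, 0]
SUB     -> [7, 8, -6]
MUL     -> [7, -48]
SUB     -> [55]
PUSH 2  -> [55, 2]
NEG     -> [55, -2]
MUL     -> [-110]

1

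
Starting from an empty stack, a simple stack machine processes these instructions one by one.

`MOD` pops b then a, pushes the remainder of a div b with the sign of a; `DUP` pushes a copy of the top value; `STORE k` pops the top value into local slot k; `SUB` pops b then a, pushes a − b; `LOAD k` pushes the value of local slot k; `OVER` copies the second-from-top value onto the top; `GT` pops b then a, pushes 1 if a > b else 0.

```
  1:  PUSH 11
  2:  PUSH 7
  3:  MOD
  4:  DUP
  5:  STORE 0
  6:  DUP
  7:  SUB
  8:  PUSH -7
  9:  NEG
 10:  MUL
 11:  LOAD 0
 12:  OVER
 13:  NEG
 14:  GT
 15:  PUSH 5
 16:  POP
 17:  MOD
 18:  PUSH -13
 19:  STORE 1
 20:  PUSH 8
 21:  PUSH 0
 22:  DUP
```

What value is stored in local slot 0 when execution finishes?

PUSH 11  → [11]
PUSH 7   → [11, 7]
MOD      → [4]
DUP      → [4, 4]
STORE 0  → [4]
DUP      → [4, 4]
SUB      → [0]
PUSH -7  → [0, -7]
NEG      → [0, 7]
MUL      → [0]
LOAD 0   → [0, 4]
OVER     → [0, 4, 0]
NEG      → [0, 4, 0]
GT       → [0, 1]
PUSH 5   → [0, 1, 5]
POP      → [0, 1]
MOD      → [0]
PUSH -13 → [0, -13]
STORE 1  → [0]
PUSH 8   → [0, 8]
PUSH 0   → [0, 8, 0]
DUP      → [0, 8, 0, 0]

4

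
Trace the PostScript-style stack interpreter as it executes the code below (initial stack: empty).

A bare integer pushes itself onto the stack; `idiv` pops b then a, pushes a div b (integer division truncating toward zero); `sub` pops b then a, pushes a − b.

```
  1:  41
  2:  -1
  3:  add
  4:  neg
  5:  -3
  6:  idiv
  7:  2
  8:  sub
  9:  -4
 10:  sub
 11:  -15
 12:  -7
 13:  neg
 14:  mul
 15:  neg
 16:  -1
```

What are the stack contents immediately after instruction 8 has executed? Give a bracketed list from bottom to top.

[11]

41   -> [41]
-1   -> [41, -1]
add  -> [40]
neg  -> [-40]
-3   -> [-40, -3]
idiv -> [13]
2    -> [13, 2]
sub  -> [11]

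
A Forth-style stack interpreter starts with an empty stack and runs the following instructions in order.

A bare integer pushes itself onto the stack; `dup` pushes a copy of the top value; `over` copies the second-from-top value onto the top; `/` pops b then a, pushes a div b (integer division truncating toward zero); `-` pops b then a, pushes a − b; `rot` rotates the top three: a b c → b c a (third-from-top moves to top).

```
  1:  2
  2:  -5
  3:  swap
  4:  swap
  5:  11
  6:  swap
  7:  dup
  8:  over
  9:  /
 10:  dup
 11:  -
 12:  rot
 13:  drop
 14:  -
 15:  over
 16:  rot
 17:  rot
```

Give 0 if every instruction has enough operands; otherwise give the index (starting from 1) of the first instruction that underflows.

0

2    -> 2
-5   -> 2 -5
swap -> -5 2
swap -> 2 -5
11   -> 2 -5 11
swap -> 2 11 -5
dup  -> 2 11 -5 -5
over -> 2 11 -5 -5 -5
/    -> 2 11 -5 1
dup  -> 2 11 -5 1 1
-    -> 2 11 -5 0
rot  -> 2 -5 0 11
drop -> 2 -5 0
-    -> 2 -5
over -> 2 -5 2
rot  -> -5 2 2
rot  -> 2 2 -5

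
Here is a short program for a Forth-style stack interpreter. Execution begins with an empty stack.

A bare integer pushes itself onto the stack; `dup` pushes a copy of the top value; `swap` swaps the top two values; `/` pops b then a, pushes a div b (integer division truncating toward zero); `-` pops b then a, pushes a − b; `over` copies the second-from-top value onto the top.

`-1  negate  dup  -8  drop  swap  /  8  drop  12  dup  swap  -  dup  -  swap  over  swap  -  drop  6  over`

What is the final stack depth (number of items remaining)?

3

-1     : -1
negate : 1
dup    : 1 1
-8     : 1 1 -8
drop   : 1 1
swap   : 1 1
/      : 1
8      : 1 8
drop   : 1
12     : 1 12
dup    : 1 12 12
swap   : 1 12 12
-      : 1 0
dup    : 1 0 0
-      : 1 0
swap   : 0 1
over   : 0 1 0
swap   : 0 0 1
-      : 0 -1
drop   : 0
6      : 0 6
over   : 0 6 0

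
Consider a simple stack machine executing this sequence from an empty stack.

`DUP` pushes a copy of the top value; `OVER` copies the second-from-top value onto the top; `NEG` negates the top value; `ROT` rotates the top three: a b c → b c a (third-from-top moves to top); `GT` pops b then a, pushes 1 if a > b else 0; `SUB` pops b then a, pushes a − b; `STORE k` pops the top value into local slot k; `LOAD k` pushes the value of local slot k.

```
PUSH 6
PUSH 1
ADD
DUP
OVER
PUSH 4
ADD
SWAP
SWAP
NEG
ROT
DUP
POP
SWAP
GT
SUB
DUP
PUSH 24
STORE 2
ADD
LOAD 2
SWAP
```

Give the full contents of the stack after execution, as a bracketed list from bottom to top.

PUSH 6  : 6
PUSH 1  : 6 1
ADD     : 7
DUP     : 7 7
OVER    : 7 7 7
PUSH 4  : 7 7 7 4
ADD     : 7 7 11
SWAP    : 7 11 7
SWAP    : 7 7 11
NEG     : 7 7 -11
ROT     : 7 -11 7
DUP     : 7 -11 7 7
POP     : 7 -11 7
SWAP    : 7 7 -11
GT      : 7 1
SUB     : 6
DUP     : 6 6
PUSH 24 : 6 6 24
STORE 2 : 6 6
ADD     : 12
LOAD 2  : 12 24
SWAP    : 24 12

[24, 12]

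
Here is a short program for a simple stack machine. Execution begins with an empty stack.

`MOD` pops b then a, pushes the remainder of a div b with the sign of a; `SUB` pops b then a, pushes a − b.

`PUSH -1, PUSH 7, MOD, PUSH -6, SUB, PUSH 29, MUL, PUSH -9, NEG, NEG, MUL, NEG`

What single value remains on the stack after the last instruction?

PUSH -1 → -1
PUSH 7  → -1 7
MOD     → -1
PUSH -6 → -1 -6
SUB     → 5
PUSH 29 → 5 29
MUL     → 145
PUSH -9 → 145 -9
NEG     → 145 9
NEG     → 145 -9
MUL     → -1305
NEG     → 1305

1305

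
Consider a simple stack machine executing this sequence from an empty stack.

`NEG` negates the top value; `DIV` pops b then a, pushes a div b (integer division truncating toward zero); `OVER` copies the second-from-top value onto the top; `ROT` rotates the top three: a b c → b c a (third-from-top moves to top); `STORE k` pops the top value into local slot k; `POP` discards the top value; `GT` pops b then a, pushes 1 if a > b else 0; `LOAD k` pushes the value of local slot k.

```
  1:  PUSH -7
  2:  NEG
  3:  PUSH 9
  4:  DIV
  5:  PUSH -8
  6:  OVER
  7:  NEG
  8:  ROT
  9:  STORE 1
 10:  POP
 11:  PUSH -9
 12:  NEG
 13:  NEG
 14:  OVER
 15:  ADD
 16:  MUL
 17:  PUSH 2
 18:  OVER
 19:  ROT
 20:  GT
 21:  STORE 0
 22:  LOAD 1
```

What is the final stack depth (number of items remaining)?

2

PUSH -7  -7
NEG      7
PUSH 9   7 9
DIV      0
PUSH -8  0 -8
OVER     0 -8 0
NEG      0 -8 0
ROT      -8 0 0
STORE 1  -8 0
POP      -8
PUSH -9  -8 -9
NEG      -8 9
NEG      -8 -9
OVER     -8 -9 -8
ADD      -8 -17
MUL      136
PUSH 2   136 2
OVER     136 2 136
ROT      2 136 136
GT       2 0
STORE 0  2
LOAD 1   2 0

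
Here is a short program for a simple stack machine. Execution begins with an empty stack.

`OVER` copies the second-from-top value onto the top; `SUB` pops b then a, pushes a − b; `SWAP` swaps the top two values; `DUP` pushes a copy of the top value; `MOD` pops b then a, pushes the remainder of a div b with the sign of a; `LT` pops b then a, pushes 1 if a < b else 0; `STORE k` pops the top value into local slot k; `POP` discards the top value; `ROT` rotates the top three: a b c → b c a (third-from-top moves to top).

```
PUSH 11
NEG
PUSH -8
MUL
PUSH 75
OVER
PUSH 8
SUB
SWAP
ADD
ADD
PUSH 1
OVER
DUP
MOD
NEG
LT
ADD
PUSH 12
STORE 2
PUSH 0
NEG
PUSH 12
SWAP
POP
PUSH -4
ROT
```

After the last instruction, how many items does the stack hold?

3

PUSH 11 -> [11]
NEG     -> [-11]
PUSH -8 -> [-11, -8]
MUL     -> [88]
PUSH 75 -> [88, 75]
OVER    -> [88, 75, 88]
PUSH 8  -> [88, 75, 88, 8]
SUB     -> [88, 75, 80]
SWAP    -> [88, 80, 75]
ADD     -> [88, 155]
ADD     -> [243]
PUSH 1  -> [243, 1]
OVER    -> [243, 1, 243]
DUP     -> [243, 1, 243, 243]
MOD     -> [243, 1, 0]
NEG     -> [243, 1, 0]
LT      -> [243, 0]
ADD     -> [243]
PUSH 12 -> [243, 12]
STORE 2 -> [243]
PUSH 0  -> [243, 0]
NEG     -> [243, 0]
PUSH 12 -> [243, 0, 12]
SWAP    -> [243, 12, 0]
POP     -> [243, 12]
PUSH -4 -> [243, 12, -4]
ROT     -> [12, -4, 243]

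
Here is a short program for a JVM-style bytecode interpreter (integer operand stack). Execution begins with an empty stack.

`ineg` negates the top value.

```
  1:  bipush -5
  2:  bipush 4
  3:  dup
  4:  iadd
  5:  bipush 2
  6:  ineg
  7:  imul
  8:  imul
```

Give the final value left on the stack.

bipush -5 : -5
bipush 4  : -5 4
dup       : -5 4 4
iadd      : -5 8
bipush 2  : -5 8 2
ineg      : -5 8 -2
imul      : -5 -16
imul      : 80

80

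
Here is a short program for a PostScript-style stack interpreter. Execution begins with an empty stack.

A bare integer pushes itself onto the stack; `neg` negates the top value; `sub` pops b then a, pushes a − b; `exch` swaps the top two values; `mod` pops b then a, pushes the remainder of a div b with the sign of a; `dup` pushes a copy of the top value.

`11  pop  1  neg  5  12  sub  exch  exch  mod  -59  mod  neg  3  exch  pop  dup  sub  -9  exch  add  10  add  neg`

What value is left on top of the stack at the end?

-1

11   : 11
pop  : (empty)
1    : 1
neg  : -1
5    : -1 5
12   : -1 5 12
sub  : -1 -7
exch : -7 -1
exch : -1 -7
mod  : -1
-59  : -1 -59
mod  : -1
neg  : 1
3    : 1 3
exch : 3 1
pop  : 3
dup  : 3 3
sub  : 0
-9   : 0 -9
exch : -9 0
add  : -9
10   : -9 10
add  : 1
neg  : -1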